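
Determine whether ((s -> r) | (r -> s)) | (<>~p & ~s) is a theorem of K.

Valid in K

Tableau for the negation ~(((s -> r) | (r -> s)) | (<>~p & ~s)):
1. ~(((s -> r) | (r -> s)) | (<>~p & ~s)), w0
2. ~((s -> r) | (r -> s)), w0
3. ~(<>~p & ~s), w0
4. ~(s -> r), w0
5. ~(r -> s), w0
6. s, w0
7. ~r, w0
8. r, w0
9. ~s, w0
Branch closes: r and ~r both at w0.
All branches of the negation close; one closing branch shown above.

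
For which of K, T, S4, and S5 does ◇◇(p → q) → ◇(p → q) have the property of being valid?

S4-tableau for the negation ¬(◇◇(p → q) → ◇(p → q)):
1. ¬(◇◇(p → q) → ◇(p → q)), 0
2. ◇◇(p → q), 0
3. ¬◇(p → q), 0
4. ¬(p → q), 0
5. p, 0
6. ¬q, 0
7. ◇(p → q), 1
8. ¬(p → q), 1
9. p, 1
10. ¬q, 1
11. p → q, 2
12. ¬(p → q), 2
13. p, 2
14. ¬q, 2
15. q, 2
Accessibility: 0R0, 0R1, 0R2, 1R1, 1R2, 2R2
Branch closes: q and ¬q both at 2.
Every branch closes (one shown): valid in S4, hence also in S5 (every theorem of S4 is a theorem of S5).
T-tableau for the negation ¬(◇◇(p → q) → ◇(p → q)):
1. ¬(◇◇(p → q) → ◇(p → q)), 0
2. ◇◇(p → q), 0
3. ¬◇(p → q), 0
4. ¬(p → q), 0
5. p, 0
6. ¬q, 0
7. ◇(p → q), 1
8. ¬(p → q), 1
9. p, 1
10. ¬q, 1
11. p → q, 2
12. q, 2
Accessibility: 0R0, 0R1, 1R1, 1R2, 2R2
Complete open branch: countermodel on a T-frame, so not valid in T, nor in K (the same frame is also a K-frame).

S4, S5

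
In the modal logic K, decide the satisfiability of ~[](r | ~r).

Unsatisfiable

1. ~[](r | ~r), w0
2. ~(r | ~r), w1   [~[]-rule on 1: fresh world w1, w0Rw1]
3. ~r, w1   [~|-rule on 2]
4. r, w1   [~|-rule on 2]
Accessibility: w0Rw1
Branch closes: r and ~r both at w1.
(One branch shown.) All branches close.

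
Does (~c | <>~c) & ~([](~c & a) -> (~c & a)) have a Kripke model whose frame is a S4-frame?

No, unsatisfiable

1. (~c | <>~c) & ~([](~c & a) -> (~c & a)), w0
2. ~c | <>~c, w0
3. ~([](~c & a) -> (~c & a)), w0
4. [](~c & a), w0
5. ~(~c & a), w0
6. ~c & a, w0
7. ~c, w0
8. a, w0
9. <>~c, w0
10. ~a, w0
Accessibility: w0Rw0
Branch closes: a and ~a both at w0.
(One branch shown.) All branches close.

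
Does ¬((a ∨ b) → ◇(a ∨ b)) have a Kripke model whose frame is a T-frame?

Unsatisfiable (every branch closes)

1. ¬((a ∨ b) → ◇(a ∨ b)), 0
2. a ∨ b, 0
3. ¬◇(a ∨ b), 0
4. ¬(a ∨ b), 0
5. ¬a, 0
6. ¬b, 0
7. b, 0
Accessibility: 0R0
Branch closes: b and ¬b both at 0.
(One branch shown.) All branches close.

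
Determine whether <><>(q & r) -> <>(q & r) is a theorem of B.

Invalid (countermodel exists)

Tableau for the negation ~(<><>(q & r) -> <>(q & r)):
1. ~(<><>(q & r) -> <>(q & r)), 0
2. <><>(q & r), 0   [~->-rule on 1]
3. ~<>(q & r), 0   [~->-rule on 1]
4. ~(q & r), 0   [~<>-rule on 3 via 0R0]
5. ~r, 0   [~&-rule on 4 (branches; this branch)]
6. <>(q & r), 1   [<>-rule on 2: fresh world 1, 0R1]
7. ~(q & r), 1   [~<>-rule on 3 via 0R1]
8. ~r, 1   [~&-rule on 7 (branches; this branch)]
9. q & r, 2   [<>-rule on 6: fresh world 2, 1R2]
10. q, 2   [&-rule on 9]
11. r, 2   [&-rule on 9]
Accessibility: 0R0, 0R1, 1R0, 1R1, 1R2, 2R1, 2R2
The negation has an open branch (countermodel exists).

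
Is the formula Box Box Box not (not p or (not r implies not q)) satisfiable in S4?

Satisfiable (open branch found)

1. Box Box Box not (not p or (not r implies not q)), 0
2. Box Box not (not p or (not r implies not q)), 0
3. Box not (not p or (not r implies not q)), 0
4. not (not p or (not r implies not q)), 0
5. p, 0
6. not (not r implies not q), 0
7. not r, 0
8. q, 0
Accessibility: 0R0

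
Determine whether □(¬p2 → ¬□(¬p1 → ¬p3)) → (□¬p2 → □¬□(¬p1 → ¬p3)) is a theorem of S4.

Tableau for the negation ¬(□(¬p2 → ¬□(¬p1 → ¬p3)) → (□¬p2 → □¬□(¬p1 → ¬p3))):
1. ¬(□(¬p2 → ¬□(¬p1 → ¬p3)) → (□¬p2 → □¬□(¬p1 → ¬p3))), 0
2. □(¬p2 → ¬□(¬p1 → ¬p3)), 0   [¬→-rule on 1]
3. ¬(□¬p2 → □¬□(¬p1 → ¬p3)), 0   [¬→-rule on 1]
4. □¬p2, 0   [¬→-rule on 3]
5. ¬□¬□(¬p1 → ¬p3), 0   [¬→-rule on 3]
6. ¬p2 → ¬□(¬p1 → ¬p3), 0   [□-rule on 2 via 0R0]
7. ¬p2, 0   [□-rule on 4 via 0R0]
8. ¬□(¬p1 → ¬p3), 0   [→-rule on 6 (branches; this branch)]
9. □(¬p1 → ¬p3), 1   [¬□-rule on 5: fresh world 1, 0R1]
10. ¬p2 → ¬□(¬p1 → ¬p3), 1   [□-rule on 2 via 0R1]
11. ¬p2, 1   [□-rule on 4 via 0R1]
12. ¬p1 → ¬p3, 1   [□-rule on 9 via 1R1]
13. ¬□(¬p1 → ¬p3), 1   [→-rule on 10 (branches; this branch)]
14. ¬p3, 1   [→-rule on 12 (branches; this branch)]
15. ¬(¬p1 → ¬p3), 2   [¬□-rule on 8: fresh world 2, 0R2]
16. ¬p1, 2   [¬→-rule on 15]
17. p3, 2   [¬→-rule on 15]
18. ¬p2 → ¬□(¬p1 → ¬p3), 2   [□-rule on 2 via 0R2]
19. ¬p2, 2   [□-rule on 4 via 0R2]
20. ¬□(¬p1 → ¬p3), 2   [→-rule on 18 (branches; this branch)]
21. ¬(¬p1 → ¬p3), 3   [¬□-rule on 13: fresh world 3, 1R3]
22. ¬p1, 3   [¬→-rule on 21]
23. p3, 3   [¬→-rule on 21]
24. ¬p2 → ¬□(¬p1 → ¬p3), 3   [□-rule on 2 via 0R3]
25. ¬p2, 3   [□-rule on 4 via 0R3]
26. ¬p1 → ¬p3, 3   [□-rule on 9 via 1R3]
27. ¬□(¬p1 → ¬p3), 3   [→-rule on 24 (branches; this branch)]
28. ¬p3, 3   [→-rule on 26 (branches; this branch)]
Accessibility: 0R0, 0R1, 0R2, 0R3, 1R1, 1R3, 2R2, 3R3
Branch closes: p3 and ¬p3 both at 3.
Every branch of the negation's tableau closes; the branch above is one of them.

Valid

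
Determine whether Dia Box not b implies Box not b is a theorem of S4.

Tableau for the negation not (Dia Box not b implies Box not b):
1. not (Dia Box not b implies Box not b), w0
2. Dia Box not b, w0   [neg-implies-rule on 1]
3. not Box not b, w0   [neg-implies-rule on 1]
4. Box not b, w1   [Dia-rule on 2: fresh world w1, w0Rw1]
5. not b, w1   [Box-rule on 4 via w1Rw1]
6. b, w2   [neg-Box-rule on 3: fresh world w2, w0Rw2]
Accessibility: w0Rw0, w0Rw1, w0Rw2, w1Rw1, w2Rw2
The negation has an open branch (countermodel exists).

Not valid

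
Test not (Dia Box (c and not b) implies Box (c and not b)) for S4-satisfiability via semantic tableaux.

Yes, satisfiable

1. not (Dia Box (c and not b) implies Box (c and not b)), u
2. Dia Box (c and not b), u
3. not Box (c and not b), u
4. Box (c and not b), v
5. c and not b, v
6. c, v
7. not b, v
8. not (c and not b), w
9. b, w
Accessibility: uRu, uRv, uRw, vRv, wRw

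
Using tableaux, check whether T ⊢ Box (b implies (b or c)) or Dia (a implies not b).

Valid

Tableau for the negation not (Box (b implies (b or c)) or Dia (a implies not b)):
1. not (Box (b implies (b or c)) or Dia (a implies not b)), w0
2. not Box (b implies (b or c)), w0
3. not Dia (a implies not b), w0
4. not (a implies not b), w0
5. a, w0
6. b, w0
7. not (b implies (b or c)), w1
8. b, w1
9. not (b or c), w1
10. not b, w1
11. not c, w1
Accessibility: w0Rw0, w0Rw1, w1Rw1
Branch closes: b and not b both at w1.
All branches of the negation close; one closing branch shown above.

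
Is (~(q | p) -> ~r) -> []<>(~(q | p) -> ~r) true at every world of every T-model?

No, not valid

Tableau for the negation ~((~(q | p) -> ~r) -> []<>(~(q | p) -> ~r)):
1. ~((~(q | p) -> ~r) -> []<>(~(q | p) -> ~r)), 0
2. ~(q | p) -> ~r, 0
3. ~[]<>(~(q | p) -> ~r), 0
4. ~r, 0
5. ~<>(~(q | p) -> ~r), 1
6. ~(~(q | p) -> ~r), 1
7. ~(q | p), 1
8. r, 1
9. ~q, 1
10. ~p, 1
Accessibility: 0R0, 0R1, 1R1
The negation has an open branch (countermodel exists).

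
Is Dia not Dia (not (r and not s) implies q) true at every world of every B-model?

Invalid (countermodel exists)

Tableau for the negation not Dia not Dia (not (r and not s) implies q):
1. not Dia not Dia (not (r and not s) implies q), 0
2. Dia (not (r and not s) implies q), 0
3. not (r and not s) implies q, 1
4. Dia (not (r and not s) implies q), 1
5. q, 1
6. not (r and not s) implies q, 2
7. q, 2
Accessibility: 0R0, 0R1, 1R0, 1R1, 1R2, 2R1, 2R2
The negation has an open branch (countermodel exists).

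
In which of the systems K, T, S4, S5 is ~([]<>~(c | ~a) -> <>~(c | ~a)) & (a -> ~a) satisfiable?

K-tableau for the formula:
1. ~([]<>~(c | ~a) -> <>~(c | ~a)) & (a -> ~a), u
2. ~([]<>~(c | ~a) -> <>~(c | ~a)), u   [&-rule on 1]
3. a -> ~a, u   [&-rule on 1]
4. []<>~(c | ~a), u   [~->-rule on 2]
5. ~<>~(c | ~a), u   [~->-rule on 2]
6. ~a, u   [->-rule on 3 (branches; this branch)]
Complete open branch: satisfiable in K.
T-tableau for the formula:
1. ~([]<>~(c | ~a) -> <>~(c | ~a)) & (a -> ~a), u
2. ~([]<>~(c | ~a) -> <>~(c | ~a)), u   [&-rule on 1]
3. a -> ~a, u   [&-rule on 1]
4. []<>~(c | ~a), u   [~->-rule on 2]
5. ~<>~(c | ~a), u   [~->-rule on 2]
6. <>~(c | ~a), u   [[]-rule on 4 via uRu]
7. c | ~a, u   [~<>-rule on 5 via uRu]
8. ~a, u   [->-rule on 3 (branches; this branch)]
9. ~(c | ~a), v   [<>-rule on 6: fresh world v, uRv]
10. ~c, v   [~|-rule on 9]
11. a, v   [~|-rule on 9]
12. <>~(c | ~a), v   [[]-rule on 4 via uRv]
13. c | ~a, v   [~<>-rule on 5 via uRv]
14. ~a, v   [|-rule on 13 (branches; this branch)]
Accessibility: uRu, uRv, vRv
Branch closes: a and ~a both at v.
Every branch closes (one shown): unsatisfiable in T, hence also in S4, S5 (every S4/S5-frame is a T-frame).

K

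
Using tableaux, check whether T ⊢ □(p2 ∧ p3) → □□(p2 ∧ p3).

No, not valid

Tableau for the negation ¬(□(p2 ∧ p3) → □□(p2 ∧ p3)):
1. ¬(□(p2 ∧ p3) → □□(p2 ∧ p3)), u
2. □(p2 ∧ p3), u
3. ¬□□(p2 ∧ p3), u
4. p2 ∧ p3, u
5. p2, u
6. p3, u
7. ¬□(p2 ∧ p3), v
8. p2 ∧ p3, v
9. p2, v
10. p3, v
11. ¬(p2 ∧ p3), w
12. ¬p3, w
Accessibility: uRu, uRv, vRv, vRw, wRw
The negation has an open branch (countermodel exists).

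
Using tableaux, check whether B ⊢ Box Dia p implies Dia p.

Tableau for the negation not (Box Dia p implies Dia p):
1. not (Box Dia p implies Dia p), 0
2. Box Dia p, 0   [neg-implies-rule on 1]
3. not Dia p, 0   [neg-implies-rule on 1]
4. Dia p, 0   [Box-rule on 2 via 0R0]
5. not p, 0   [neg-Dia-rule on 3 via 0R0]
6. p, 1   [Dia-rule on 4: fresh world 1, 0R1]
7. Dia p, 1   [Box-rule on 2 via 0R1]
8. not p, 1   [neg-Dia-rule on 3 via 0R1]
Accessibility: 0R0, 0R1, 1R0, 1R1
Branch closes: p and not p both at 1.
Every branch of the negation's tableau closes; the branch above is one of them.

Yes, valid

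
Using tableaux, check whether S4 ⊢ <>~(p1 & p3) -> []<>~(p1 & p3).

Tableau for the negation ~(<>~(p1 & p3) -> []<>~(p1 & p3)):
1. ~(<>~(p1 & p3) -> []<>~(p1 & p3)), u
2. <>~(p1 & p3), u   [~->-rule on 1]
3. ~[]<>~(p1 & p3), u   [~->-rule on 1]
4. ~(p1 & p3), v   [<>-rule on 2: fresh world v, uRv]
5. ~p3, v   [~&-rule on 4 (branches; this branch)]
6. ~<>~(p1 & p3), w   [~[]-rule on 3: fresh world w, uRw]
7. p1 & p3, w   [~<>-rule on 6 via wRw]
8. p1, w   [&-rule on 7]
9. p3, w   [&-rule on 7]
Accessibility: uRu, uRv, uRw, vRv, wRw
The negation has an open branch (countermodel exists).

Invalid (countermodel exists)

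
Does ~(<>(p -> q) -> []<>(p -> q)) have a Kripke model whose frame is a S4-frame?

Yes, satisfiable

1. ~(<>(p -> q) -> []<>(p -> q)), 0
2. <>(p -> q), 0
3. ~[]<>(p -> q), 0
4. p -> q, 1
5. q, 1
6. ~<>(p -> q), 2
7. ~(p -> q), 2
8. p, 2
9. ~q, 2
Accessibility: 0R0, 0R1, 0R2, 1R1, 2R2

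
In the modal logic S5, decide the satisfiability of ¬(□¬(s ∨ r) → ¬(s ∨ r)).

1. ¬(□¬(s ∨ r) → ¬(s ∨ r)), u
2. □¬(s ∨ r), u
3. s ∨ r, u
4. ¬(s ∨ r), u
5. ¬s, u
6. ¬r, u
7. r, u
Accessibility: uRu
Branch closes: r and ¬r both at u.
All branches of the tableau close; one closing branch shown above.

Unsatisfiable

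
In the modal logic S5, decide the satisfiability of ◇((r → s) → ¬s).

1. ◇((r → s) → ¬s), w0
2. (r → s) → ¬s, w1   [◇-rule on 1: fresh world w1, w0Rw1]
3. ¬s, w1   [→-rule on 2 (branches; this branch)]
Accessibility: w0Rw0, w0Rw1, w1Rw0, w1Rw1

Satisfiable (open branch found)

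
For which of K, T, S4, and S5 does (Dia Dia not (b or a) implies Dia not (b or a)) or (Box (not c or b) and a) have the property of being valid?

S4, S5

S4-tableau for the negation not ((Dia Dia not (b or a) implies Dia not (b or a)) or (Box (not c or b) and a)):
1. not ((Dia Dia not (b or a) implies Dia not (b or a)) or (Box (not c or b) and a)), 0
2. not (Dia Dia not (b or a) implies Dia not (b or a)), 0   [neg-or-rule on 1]
3. not (Box (not c or b) and a), 0   [neg-or-rule on 1]
4. Dia Dia not (b or a), 0   [neg-implies-rule on 2]
5. not Dia not (b or a), 0   [neg-implies-rule on 2]
6. b or a, 0   [neg-Dia-rule on 5 via 0R0]
7. not Box (not c or b), 0   [neg-and-rule on 3 (branches; this branch)]
8. a, 0   [or-rule on 6 (branches; this branch)]
9. Dia not (b or a), 1   [Dia-rule on 4: fresh world 1, 0R1]
10. b or a, 1   [neg-Dia-rule on 5 via 0R1]
11. a, 1   [or-rule on 10 (branches; this branch)]
12. not (not c or b), 2   [neg-Box-rule on 7: fresh world 2, 0R2]
13. c, 2   [neg-or-rule on 12]
14. not b, 2   [neg-or-rule on 12]
15. b or a, 2   [neg-Dia-rule on 5 via 0R2]
16. a, 2   [or-rule on 15 (branches; this branch)]
17. not (b or a), 3   [Dia-rule on 9: fresh world 3, 1R3]
18. not b, 3   [neg-or-rule on 17]
19. not a, 3   [neg-or-rule on 17]
20. b or a, 3   [neg-Dia-rule on 5 via 0R3]
21. a, 3   [or-rule on 20 (branches; this branch)]
Accessibility: 0R0, 0R1, 0R2, 0R3, 1R1, 1R3, 2R2, 3R3
Branch closes: a and not a both at 3.
Every branch closes (one shown): valid in S4, hence also in S5 (every theorem of S4 is a theorem of S5).
T-tableau for the negation not ((Dia Dia not (b or a) implies Dia not (b or a)) or (Box (not c or b) and a)):
1. not ((Dia Dia not (b or a) implies Dia not (b or a)) or (Box (not c or b) and a)), 0
2. not (Dia Dia not (b or a) implies Dia not (b or a)), 0   [neg-or-rule on 1]
3. not (Box (not c or b) and a), 0   [neg-or-rule on 1]
4. Dia Dia not (b or a), 0   [neg-implies-rule on 2]
5. not Dia not (b or a), 0   [neg-implies-rule on 2]
6. b or a, 0   [neg-Dia-rule on 5 via 0R0]
7. not a, 0   [neg-and-rule on 3 (branches; this branch)]
8. b, 0   [or-rule on 6 (branches; this branch)]
9. Dia not (b or a), 1   [Dia-rule on 4: fresh world 1, 0R1]
10. b or a, 1   [neg-Dia-rule on 5 via 0R1]
11. a, 1   [or-rule on 10 (branches; this branch)]
12. not (b or a), 2   [Dia-rule on 9: fresh world 2, 1R2]
13. not b, 2   [neg-or-rule on 12]
14. not a, 2   [neg-or-rule on 12]
Accessibility: 0R0, 0R1, 1R1, 1R2, 2R2
Complete open branch: countermodel on a T-frame, so not valid in T, nor in K (the same frame is also a K-frame).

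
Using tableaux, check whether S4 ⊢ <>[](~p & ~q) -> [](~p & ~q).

No, not valid

Tableau for the negation ~(<>[](~p & ~q) -> [](~p & ~q)):
1. ~(<>[](~p & ~q) -> [](~p & ~q)), u
2. <>[](~p & ~q), u   [~->-rule on 1]
3. ~[](~p & ~q), u   [~->-rule on 1]
4. [](~p & ~q), v   [<>-rule on 2: fresh world v, uRv]
5. ~p & ~q, v   [[]-rule on 4 via vRv]
6. ~p, v   [&-rule on 5]
7. ~q, v   [&-rule on 5]
8. ~(~p & ~q), w   [~[]-rule on 3: fresh world w, uRw]
9. q, w   [~&-rule on 8 (branches; this branch)]
Accessibility: uRu, uRv, uRw, vRv, wRw
The negation has an open branch (countermodel exists).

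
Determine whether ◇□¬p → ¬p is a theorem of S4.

Not valid

Tableau for the negation ¬(◇□¬p → ¬p):
1. ¬(◇□¬p → ¬p), u
2. ◇□¬p, u
3. p, u
4. □¬p, v
5. ¬p, v
Accessibility: uRu, uRv, vRv
The negation has an open branch (countermodel exists).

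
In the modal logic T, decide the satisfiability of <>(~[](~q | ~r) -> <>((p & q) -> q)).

Satisfiable (open branch found)

1. <>(~[](~q | ~r) -> <>((p & q) -> q)), 0
2. ~[](~q | ~r) -> <>((p & q) -> q), 1
3. <>((p & q) -> q), 1
4. (p & q) -> q, 2
5. q, 2
Accessibility: 0R0, 0R1, 1R1, 1R2, 2R2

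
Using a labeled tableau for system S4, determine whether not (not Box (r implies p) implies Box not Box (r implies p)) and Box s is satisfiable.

1. not (not Box (r implies p) implies Box not Box (r implies p)) and Box s, u
2. not (not Box (r implies p) implies Box not Box (r implies p)), u
3. Box s, u
4. not Box (r implies p), u
5. not Box not Box (r implies p), u
6. s, u
7. not (r implies p), v
8. r, v
9. not p, v
10. s, v
11. Box (r implies p), w
12. s, w
13. r implies p, w
14. p, w
Accessibility: uRu, uRv, uRw, vRv, wRw

Yes, satisfiable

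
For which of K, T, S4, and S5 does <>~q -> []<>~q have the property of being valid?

S5

S5-tableau for the negation ~(<>~q -> []<>~q):
1. ~(<>~q -> []<>~q), 0
2. <>~q, 0   [~->-rule on 1]
3. ~[]<>~q, 0   [~->-rule on 1]
4. ~q, 1   [<>-rule on 2: fresh world 1, 0R1]
5. ~<>~q, 2   [~[]-rule on 3: fresh world 2, 0R2]
6. q, 0   [~<>-rule on 5 via 2R0]
7. q, 1   [~<>-rule on 5 via 2R1]
Accessibility: 0R0, 0R1, 0R2, 1R0, 1R1, 1R2, 2R0, 2R1, 2R2
Branch closes: q and ~q both at 1.
Every branch closes (one shown): valid in S5.
S4-tableau for the negation ~(<>~q -> []<>~q):
1. ~(<>~q -> []<>~q), 0
2. <>~q, 0   [~->-rule on 1]
3. ~[]<>~q, 0   [~->-rule on 1]
4. ~q, 1   [<>-rule on 2: fresh world 1, 0R1]
5. ~<>~q, 2   [~[]-rule on 3: fresh world 2, 0R2]
6. q, 2   [~<>-rule on 5 via 2R2]
Accessibility: 0R0, 0R1, 0R2, 1R1, 2R2
Complete open branch: countermodel on an S4-frame, so not valid in S4, nor in K, T (the same frame is also a K-frame and a T-frame).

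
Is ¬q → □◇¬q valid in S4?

Not valid

Tableau for the negation ¬(¬q → □◇¬q):
1. ¬(¬q → □◇¬q), u
2. ¬q, u
3. ¬□◇¬q, u
4. ¬◇¬q, v
5. q, v
Accessibility: uRu, uRv, vRv
The negation has an open branch (countermodel exists).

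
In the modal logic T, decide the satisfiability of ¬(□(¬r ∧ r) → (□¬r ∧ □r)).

No, unsatisfiable

1. ¬(□(¬r ∧ r) → (□¬r ∧ □r)), w0
2. □(¬r ∧ r), w0
3. ¬(□¬r ∧ □r), w0
4. ¬r ∧ r, w0
5. ¬r, w0
6. r, w0
Accessibility: w0Rw0
Branch closes: r and ¬r both at w0.
(One branch shown.) All branches close.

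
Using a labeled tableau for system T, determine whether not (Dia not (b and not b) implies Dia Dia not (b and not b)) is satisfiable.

1. not (Dia not (b and not b) implies Dia Dia not (b and not b)), u
2. Dia not (b and not b), u
3. not Dia Dia not (b and not b), u
4. not Dia not (b and not b), u
5. b and not b, u
6. b, u
7. not b, u
Accessibility: uRu
Branch closes: b and not b both at u.
All branches of the tableau close; one closing branch shown above.

No, unsatisfiable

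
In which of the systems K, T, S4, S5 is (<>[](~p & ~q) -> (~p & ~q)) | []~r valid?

S5

S4-tableau for the negation ~((<>[](~p & ~q) -> (~p & ~q)) | []~r):
1. ~((<>[](~p & ~q) -> (~p & ~q)) | []~r), w0
2. ~(<>[](~p & ~q) -> (~p & ~q)), w0   [~|-rule on 1]
3. ~[]~r, w0   [~|-rule on 1]
4. <>[](~p & ~q), w0   [~->-rule on 2]
5. ~(~p & ~q), w0   [~->-rule on 2]
6. q, w0   [~&-rule on 5 (branches; this branch)]
7. r, w1   [~[]-rule on 3: fresh world w1, w0Rw1]
8. [](~p & ~q), w2   [<>-rule on 4: fresh world w2, w0Rw2]
9. ~p & ~q, w2   [[]-rule on 8 via w2Rw2]
10. ~p, w2   [&-rule on 9]
11. ~q, w2   [&-rule on 9]
Accessibility: w0Rw0, w0Rw1, w0Rw2, w1Rw1, w2Rw2
Complete open branch: countermodel on an S4-frame, so not valid in S4, nor in K, T (the same frame is also a K-frame and a T-frame).
S5-tableau for the negation ~((<>[](~p & ~q) -> (~p & ~q)) | []~r):
1. ~((<>[](~p & ~q) -> (~p & ~q)) | []~r), w0
2. ~(<>[](~p & ~q) -> (~p & ~q)), w0   [~|-rule on 1]
3. ~[]~r, w0   [~|-rule on 1]
4. <>[](~p & ~q), w0   [~->-rule on 2]
5. ~(~p & ~q), w0   [~->-rule on 2]
6. q, w0   [~&-rule on 5 (branches; this branch)]
7. r, w1   [~[]-rule on 3: fresh world w1, w0Rw1]
8. [](~p & ~q), w2   [<>-rule on 4: fresh world w2, w0Rw2]
9. ~p & ~q, w0   [[]-rule on 8 via w2Rw0]
10. ~p, w0   [&-rule on 9]
11. ~q, w0   [&-rule on 9]
Accessibility: w0Rw0, w0Rw1, w0Rw2, w1Rw0, w1Rw1, w1Rw2, w2Rw0, w2Rw1, w2Rw2
Branch closes: q and ~q both at w0.
Every branch closes (one shown): valid in S5.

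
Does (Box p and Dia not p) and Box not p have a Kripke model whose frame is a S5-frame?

Unsatisfiable (every branch closes)

1. (Box p and Dia not p) and Box not p, 0
2. Box p and Dia not p, 0   [and-rule on 1]
3. Box not p, 0   [and-rule on 1]
4. Box p, 0   [and-rule on 2]
5. Dia not p, 0   [and-rule on 2]
6. not p, 0   [Box-rule on 3 via 0R0]
7. p, 0   [Box-rule on 4 via 0R0]
Accessibility: 0R0
Branch closes: p and not p both at 0.
(One branch shown.) All branches close.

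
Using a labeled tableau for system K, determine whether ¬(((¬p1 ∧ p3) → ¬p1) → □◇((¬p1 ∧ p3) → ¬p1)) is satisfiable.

Satisfiable

1. ¬(((¬p1 ∧ p3) → ¬p1) → □◇((¬p1 ∧ p3) → ¬p1)), 0
2. (¬p1 ∧ p3) → ¬p1, 0
3. ¬□◇((¬p1 ∧ p3) → ¬p1), 0
4. ¬p1, 0
5. ¬◇((¬p1 ∧ p3) → ¬p1), 1
Accessibility: 0R1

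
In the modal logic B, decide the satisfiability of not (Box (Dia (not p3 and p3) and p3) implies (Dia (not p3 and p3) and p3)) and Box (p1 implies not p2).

Unsatisfiable (every branch closes)

1. not (Box (Dia (not p3 and p3) and p3) implies (Dia (not p3 and p3) and p3)) and Box (p1 implies not p2), 0
2. not (Box (Dia (not p3 and p3) and p3) implies (Dia (not p3 and p3) and p3)), 0
3. Box (p1 implies not p2), 0
4. Box (Dia (not p3 and p3) and p3), 0
5. not (Dia (not p3 and p3) and p3), 0
6. p1 implies not p2, 0
7. Dia (not p3 and p3) and p3, 0
8. Dia (not p3 and p3), 0
9. p3, 0
10. not Dia (not p3 and p3), 0
11. not (not p3 and p3), 0
12. not p2, 0
13. not p3 and p3, 1
14. not p3, 1
15. p3, 1
Accessibility: 0R0, 0R1, 1R0, 1R1
Branch closes: p3 and not p3 both at 1.
Every branch closes; the branch above is one of them.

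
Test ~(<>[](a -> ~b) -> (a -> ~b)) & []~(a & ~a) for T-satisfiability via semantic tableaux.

1. ~(<>[](a -> ~b) -> (a -> ~b)) & []~(a & ~a), u
2. ~(<>[](a -> ~b) -> (a -> ~b)), u   [&-rule on 1]
3. []~(a & ~a), u   [&-rule on 1]
4. <>[](a -> ~b), u   [~->-rule on 2]
5. ~(a -> ~b), u   [~->-rule on 2]
6. a, u   [~->-rule on 5]
7. b, u   [~->-rule on 5]
8. ~(a & ~a), u   [[]-rule on 3 via uRu]
9. [](a -> ~b), v   [<>-rule on 4: fresh world v, uRv]
10. ~(a & ~a), v   [[]-rule on 3 via uRv]
11. a -> ~b, v   [[]-rule on 9 via vRv]
12. a, v   [~&-rule on 10 (branches; this branch)]
13. ~b, v   [->-rule on 11 (branches; this branch)]
Accessibility: uRu, uRv, vRv

Satisfiable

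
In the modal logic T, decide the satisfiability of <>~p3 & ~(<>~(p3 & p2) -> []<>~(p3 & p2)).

Yes, satisfiable

1. <>~p3 & ~(<>~(p3 & p2) -> []<>~(p3 & p2)), w0
2. <>~p3, w0   [&-rule on 1]
3. ~(<>~(p3 & p2) -> []<>~(p3 & p2)), w0   [&-rule on 1]
4. <>~(p3 & p2), w0   [~->-rule on 3]
5. ~[]<>~(p3 & p2), w0   [~->-rule on 3]
6. ~p3, w1   [<>-rule on 2: fresh world w1, w0Rw1]
7. ~(p3 & p2), w2   [<>-rule on 4: fresh world w2, w0Rw2]
8. ~p2, w2   [~&-rule on 7 (branches; this branch)]
9. ~<>~(p3 & p2), w3   [~[]-rule on 5: fresh world w3, w0Rw3]
10. p3 & p2, w3   [~<>-rule on 9 via w3Rw3]
11. p3, w3   [&-rule on 10]
12. p2, w3   [&-rule on 10]
Accessibility: w0Rw0, w0Rw1, w0Rw2, w0Rw3, w1Rw1, w2Rw2, w3Rw3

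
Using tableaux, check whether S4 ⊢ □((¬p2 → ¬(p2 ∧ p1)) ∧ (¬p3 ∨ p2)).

Tableau for the negation ¬□((¬p2 → ¬(p2 ∧ p1)) ∧ (¬p3 ∨ p2)):
1. ¬□((¬p2 → ¬(p2 ∧ p1)) ∧ (¬p3 ∨ p2)), u
2. ¬((¬p2 → ¬(p2 ∧ p1)) ∧ (¬p3 ∨ p2)), v   [¬□-rule on 1: fresh world v, uRv]
3. ¬(¬p3 ∨ p2), v   [¬∧-rule on 2 (branches; this branch)]
4. p3, v   [¬∨-rule on 3]
5. ¬p2, v   [¬∨-rule on 3]
Accessibility: uRu, uRv, vRv
The negation has an open branch (countermodel exists).

Invalid (countermodel exists)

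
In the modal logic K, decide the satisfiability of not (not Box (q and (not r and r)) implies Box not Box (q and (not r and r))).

1. not (not Box (q and (not r and r)) implies Box not Box (q and (not r and r))), 0
2. not Box (q and (not r and r)), 0
3. not Box not Box (q and (not r and r)), 0
4. not (q and (not r and r)), 1
5. not (not r and r), 1
6. not r, 1
7. Box (q and (not r and r)), 2
Accessibility: 0R1, 0R2

Satisfiable (open branch found)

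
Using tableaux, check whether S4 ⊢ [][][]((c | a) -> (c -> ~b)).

No, not valid

Tableau for the negation ~[][][]((c | a) -> (c -> ~b)):
1. ~[][][]((c | a) -> (c -> ~b)), 0
2. ~[][]((c | a) -> (c -> ~b)), 1
3. ~[]((c | a) -> (c -> ~b)), 2
4. ~((c | a) -> (c -> ~b)), 3
5. c | a, 3
6. ~(c -> ~b), 3
7. c, 3
8. b, 3
9. a, 3
Accessibility: 0R0, 0R1, 0R2, 0R3, 1R1, 1R2, 1R3, 2R2, 2R3, 3R3
The negation has an open branch (countermodel exists).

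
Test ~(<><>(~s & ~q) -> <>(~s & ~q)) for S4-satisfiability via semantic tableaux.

1. ~(<><>(~s & ~q) -> <>(~s & ~q)), 0
2. <><>(~s & ~q), 0
3. ~<>(~s & ~q), 0
4. ~(~s & ~q), 0
5. q, 0
6. <>(~s & ~q), 1
7. ~(~s & ~q), 1
8. q, 1
9. ~s & ~q, 2
10. ~s, 2
11. ~q, 2
12. ~(~s & ~q), 2
13. q, 2
Accessibility: 0R0, 0R1, 0R2, 1R1, 1R2, 2R2
Branch closes: q and ~q both at 2.
All branches of the tableau close; one closing branch shown above.

No, unsatisfiable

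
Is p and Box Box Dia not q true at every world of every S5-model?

Tableau for the negation not (p and Box Box Dia not q):
1. not (p and Box Box Dia not q), u
2. not Box Box Dia not q, u   [neg-and-rule on 1 (branches; this branch)]
3. not Box Dia not q, v   [neg-Box-rule on 2: fresh world v, uRv]
4. not Dia not q, w   [neg-Box-rule on 3: fresh world w, vRw]
5. q, u   [neg-Dia-rule on 4 via wRu]
6. q, v   [neg-Dia-rule on 4 via wRv]
7. q, w   [neg-Dia-rule on 4 via wRw]
Accessibility: uRu, uRv, uRw, vRu, vRv, vRw, wRu, wRv, wRw
The negation has an open branch (countermodel exists).

Not valid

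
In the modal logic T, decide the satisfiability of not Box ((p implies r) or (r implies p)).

1. not Box ((p implies r) or (r implies p)), w0
2. not ((p implies r) or (r implies p)), w1
3. not (p implies r), w1
4. not (r implies p), w1
5. p, w1
6. not r, w1
7. r, w1
8. not p, w1
Accessibility: w0Rw0, w0Rw1, w1Rw1
Branch closes: r and not r both at w1.
(One branch shown.) All branches close.

No, unsatisfiable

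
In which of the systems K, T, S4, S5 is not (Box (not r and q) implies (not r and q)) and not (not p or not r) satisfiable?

K

T-tableau for the formula:
1. not (Box (not r and q) implies (not r and q)) and not (not p or not r), 0
2. not (Box (not r and q) implies (not r and q)), 0   [and-rule on 1]
3. not (not p or not r), 0   [and-rule on 1]
4. Box (not r and q), 0   [neg-implies-rule on 2]
5. not (not r and q), 0   [neg-implies-rule on 2]
6. p, 0   [neg-or-rule on 3]
7. r, 0   [neg-or-rule on 3]
8. not r and q, 0   [Box-rule on 4 via 0R0]
9. not r, 0   [and-rule on 8]
10. q, 0   [and-rule on 8]
Accessibility: 0R0
Branch closes: r and not r both at 0.
Every branch closes (one shown): unsatisfiable in T, hence also in S4, S5 (every S4/S5-frame is a T-frame).
K-tableau for the formula:
1. not (Box (not r and q) implies (not r and q)) and not (not p or not r), 0
2. not (Box (not r and q) implies (not r and q)), 0   [and-rule on 1]
3. not (not p or not r), 0   [and-rule on 1]
4. Box (not r and q), 0   [neg-implies-rule on 2]
5. not (not r and q), 0   [neg-implies-rule on 2]
6. p, 0   [neg-or-rule on 3]
7. r, 0   [neg-or-rule on 3]
8. not q, 0   [neg-and-rule on 5 (branches; this branch)]
Complete open branch: satisfiable in K.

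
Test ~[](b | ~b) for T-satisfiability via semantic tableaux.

1. ~[](b | ~b), u
2. ~(b | ~b), v
3. ~b, v
4. b, v
Accessibility: uRu, uRv, vRv
Branch closes: b and ~b both at v.
(One branch shown.) All branches close.

Unsatisfiable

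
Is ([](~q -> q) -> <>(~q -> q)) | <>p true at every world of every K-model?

Tableau for the negation ~(([](~q -> q) -> <>(~q -> q)) | <>p):
1. ~(([](~q -> q) -> <>(~q -> q)) | <>p), w0
2. ~([](~q -> q) -> <>(~q -> q)), w0
3. ~<>p, w0
4. [](~q -> q), w0
5. ~<>(~q -> q), w0
The negation has an open branch (countermodel exists).

No, not valid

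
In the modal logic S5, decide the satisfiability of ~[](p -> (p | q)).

1. ~[](p -> (p | q)), u
2. ~(p -> (p | q)), v   [~[]-rule on 1: fresh world v, uRv]
3. p, v   [~->-rule on 2]
4. ~(p | q), v   [~->-rule on 2]
5. ~p, v   [~|-rule on 4]
6. ~q, v   [~|-rule on 4]
Accessibility: uRu, uRv, vRu, vRv
Branch closes: p and ~p both at v.
Every branch closes; the branch above is one of them.

Unsatisfiable (every branch closes)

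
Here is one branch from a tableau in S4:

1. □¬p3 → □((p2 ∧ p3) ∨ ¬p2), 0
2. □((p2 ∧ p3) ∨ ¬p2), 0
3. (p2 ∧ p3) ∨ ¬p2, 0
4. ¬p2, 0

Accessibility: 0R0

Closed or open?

No, open

There is no literal clash: for every atom and world, at most one sign appears.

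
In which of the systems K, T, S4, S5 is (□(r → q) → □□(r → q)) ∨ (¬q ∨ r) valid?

S4, S5

S4-tableau for the negation ¬((□(r → q) → □□(r → q)) ∨ (¬q ∨ r)):
1. ¬((□(r → q) → □□(r → q)) ∨ (¬q ∨ r)), w0
2. ¬(□(r → q) → □□(r → q)), w0
3. ¬(¬q ∨ r), w0
4. □(r → q), w0
5. ¬□□(r → q), w0
6. q, w0
7. ¬r, w0
8. r → q, w0
9. ¬□(r → q), w1
10. r → q, w1
11. q, w1
12. ¬(r → q), w2
13. r, w2
14. ¬q, w2
15. r → q, w2
16. q, w2
Accessibility: w0Rw0, w0Rw1, w0Rw2, w1Rw1, w1Rw2, w2Rw2
Branch closes: q and ¬q both at w2.
Every branch closes (one shown): valid in S4, hence also in S5 (every theorem of S4 is a theorem of S5).
T-tableau for the negation ¬((□(r → q) → □□(r → q)) ∨ (¬q ∨ r)):
1. ¬((□(r → q) → □□(r → q)) ∨ (¬q ∨ r)), w0
2. ¬(□(r → q) → □□(r → q)), w0
3. ¬(¬q ∨ r), w0
4. □(r → q), w0
5. ¬□□(r → q), w0
6. q, w0
7. ¬r, w0
8. r → q, w0
9. ¬□(r → q), w1
10. r → q, w1
11. q, w1
12. ¬(r → q), w2
13. r, w2
14. ¬q, w2
Accessibility: w0Rw0, w0Rw1, w1Rw1, w1Rw2, w2Rw2
Complete open branch: countermodel on a T-frame, so not valid in T, nor in K (the same frame is also a K-frame).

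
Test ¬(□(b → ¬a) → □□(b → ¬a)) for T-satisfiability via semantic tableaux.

Satisfiable (open branch found)

1. ¬(□(b → ¬a) → □□(b → ¬a)), u
2. □(b → ¬a), u   [¬→-rule on 1]
3. ¬□□(b → ¬a), u   [¬→-rule on 1]
4. b → ¬a, u   [□-rule on 2 via uRu]
5. ¬a, u   [→-rule on 4 (branches; this branch)]
6. ¬□(b → ¬a), v   [¬□-rule on 3: fresh world v, uRv]
7. b → ¬a, v   [□-rule on 2 via uRv]
8. ¬a, v   [→-rule on 7 (branches; this branch)]
9. ¬(b → ¬a), w   [¬□-rule on 6: fresh world w, vRw]
10. b, w   [¬→-rule on 9]
11. a, w   [¬→-rule on 9]
Accessibility: uRu, uRv, vRv, vRw, wRw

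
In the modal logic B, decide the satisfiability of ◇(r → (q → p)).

Yes, satisfiable

1. ◇(r → (q → p)), 0
2. r → (q → p), 1
3. q → p, 1
4. p, 1
Accessibility: 0R0, 0R1, 1R0, 1R1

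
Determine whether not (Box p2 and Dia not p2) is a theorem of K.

Tableau for the negation Box p2 and Dia not p2:
1. Box p2 and Dia not p2, u
2. Box p2, u
3. Dia not p2, u
4. not p2, v
5. p2, v
Accessibility: uRv
Branch closes: p2 and not p2 both at v.
Every branch of the negation's tableau closes; the branch above is one of them.

Yes, valid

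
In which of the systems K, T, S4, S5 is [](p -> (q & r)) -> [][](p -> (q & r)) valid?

S4, S5

T-tableau for the negation ~([](p -> (q & r)) -> [][](p -> (q & r))):
1. ~([](p -> (q & r)) -> [][](p -> (q & r))), w0
2. [](p -> (q & r)), w0
3. ~[][](p -> (q & r)), w0
4. p -> (q & r), w0
5. q & r, w0
6. q, w0
7. r, w0
8. ~[](p -> (q & r)), w1
9. p -> (q & r), w1
10. q & r, w1
11. q, w1
12. r, w1
13. ~(p -> (q & r)), w2
14. p, w2
15. ~(q & r), w2
16. ~r, w2
Accessibility: w0Rw0, w0Rw1, w1Rw1, w1Rw2, w2Rw2
Complete open branch: countermodel on a T-frame, so not valid in T, nor in K (the same frame is also a K-frame).
S4-tableau for the negation ~([](p -> (q & r)) -> [][](p -> (q & r))):
1. ~([](p -> (q & r)) -> [][](p -> (q & r))), w0
2. [](p -> (q & r)), w0
3. ~[][](p -> (q & r)), w0
4. p -> (q & r), w0
5. q & r, w0
6. q, w0
7. r, w0
8. ~[](p -> (q & r)), w1
9. p -> (q & r), w1
10. q & r, w1
11. q, w1
12. r, w1
13. ~(p -> (q & r)), w2
14. p, w2
15. ~(q & r), w2
16. p -> (q & r), w2
17. ~r, w2
18. q & r, w2
19. q, w2
20. r, w2
Accessibility: w0Rw0, w0Rw1, w0Rw2, w1Rw1, w1Rw2, w2Rw2
Branch closes: r and ~r both at w2.
Every branch closes (one shown): valid in S4, hence also in S5 (every theorem of S4 is a theorem of S5).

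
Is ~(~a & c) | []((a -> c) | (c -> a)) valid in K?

Valid

Tableau for the negation ~(~(~a & c) | []((a -> c) | (c -> a))):
1. ~(~(~a & c) | []((a -> c) | (c -> a))), w0
2. ~a & c, w0
3. ~[]((a -> c) | (c -> a)), w0
4. ~a, w0
5. c, w0
6. ~((a -> c) | (c -> a)), w1
7. ~(a -> c), w1
8. ~(c -> a), w1
9. a, w1
10. ~c, w1
11. c, w1
12. ~a, w1
Accessibility: w0Rw1
Branch closes: c and ~c both at w1.
All branches of the negation close; one closing branch shown above.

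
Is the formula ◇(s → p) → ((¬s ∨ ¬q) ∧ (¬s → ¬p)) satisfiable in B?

Satisfiable (open branch found)

1. ◇(s → p) → ((¬s ∨ ¬q) ∧ (¬s → ¬p)), u
2. (¬s ∨ ¬q) ∧ (¬s → ¬p), u
3. ¬s ∨ ¬q, u
4. ¬s → ¬p, u
5. ¬q, u
6. ¬p, u
Accessibility: uRu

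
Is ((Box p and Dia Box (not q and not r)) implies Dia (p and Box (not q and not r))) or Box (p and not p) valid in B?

Valid

Tableau for the negation not (((Box p and Dia Box (not q and not r)) implies Dia (p and Box (not q and not r))) or Box (p and not p)):
1. not (((Box p and Dia Box (not q and not r)) implies Dia (p and Box (not q and not r))) or Box (p and not p)), 0
2. not ((Box p and Dia Box (not q and not r)) implies Dia (p and Box (not q and not r))), 0   [neg-or-rule on 1]
3. not Box (p and not p), 0   [neg-or-rule on 1]
4. Box p and Dia Box (not q and not r), 0   [neg-implies-rule on 2]
5. not Dia (p and Box (not q and not r)), 0   [neg-implies-rule on 2]
6. Box p, 0   [and-rule on 4]
7. Dia Box (not q and not r), 0   [and-rule on 4]
8. not (p and Box (not q and not r)), 0   [neg-Dia-rule on 5 via 0R0]
9. p, 0   [Box-rule on 6 via 0R0]
10. not Box (not q and not r), 0   [neg-and-rule on 8 (branches; this branch)]
11. not (p and not p), 1   [neg-Box-rule on 3: fresh world 1, 0R1]
12. not (p and Box (not q and not r)), 1   [neg-Dia-rule on 5 via 0R1]
13. p, 1   [Box-rule on 6 via 0R1]
14. not Box (not q and not r), 1   [neg-and-rule on 12 (branches; this branch)]
15. Box (not q and not r), 2   [Dia-rule on 7: fresh world 2, 0R2]
16. not (p and Box (not q and not r)), 2   [neg-Dia-rule on 5 via 0R2]
17. p, 2   [Box-rule on 6 via 0R2]
18. not q and not r, 0   [Box-rule on 15 via 2R0]
19. not q, 0   [and-rule on 18]
20. not r, 0   [and-rule on 18]
21. not q and not r, 2   [Box-rule on 15 via 2R2]
22. not q, 2   [and-rule on 21]
23. not r, 2   [and-rule on 21]
24. not Box (not q and not r), 2   [neg-and-rule on 16 (branches; this branch)]
25. not (not q and not r), 3   [neg-Box-rule on 10: fresh world 3, 0R3]
26. not (p and Box (not q and not r)), 3   [neg-Dia-rule on 5 via 0R3]
27. p, 3   [Box-rule on 6 via 0R3]
28. r, 3   [neg-and-rule on 25 (branches; this branch)]
29. not Box (not q and not r), 3   [neg-and-rule on 26 (branches; this branch)]
30. not (not q and not r), 4   [neg-Box-rule on 14: fresh world 4, 1R4]
31. r, 4   [neg-and-rule on 30 (branches; this branch)]
32. not (not q and not r), 5   [neg-Box-rule on 24: fresh world 5, 2R5]
33. not q and not r, 5   [Box-rule on 15 via 2R5]
34. not q, 5   [and-rule on 33]
35. not r, 5   [and-rule on 33]
36. r, 5   [neg-and-rule on 32 (branches; this branch)]
Accessibility: 0R0, 0R1, 0R2, 0R3, 1R0, 1R1, 1R4, 2R0, 2R2, 2R5, 3R0, 3R3, 4R1, 4R4, 5R2, 5R5
Branch closes: r and not r both at 5.
Every branch of the negation's tableau closes; the branch above is one of them.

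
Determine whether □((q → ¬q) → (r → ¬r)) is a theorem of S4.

Invalid (countermodel exists)

Tableau for the negation ¬□((q → ¬q) → (r → ¬r)):
1. ¬□((q → ¬q) → (r → ¬r)), u
2. ¬((q → ¬q) → (r → ¬r)), v
3. q → ¬q, v
4. ¬(r → ¬r), v
5. r, v
6. ¬q, v
Accessibility: uRu, uRv, vRv
The negation has an open branch (countermodel exists).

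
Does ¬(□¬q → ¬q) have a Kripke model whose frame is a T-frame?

1. ¬(□¬q → ¬q), u
2. □¬q, u
3. q, u
4. ¬q, u
Accessibility: uRu
Branch closes: q and ¬q both at u.
All branches of the tableau close; one closing branch shown above.

Unsatisfiable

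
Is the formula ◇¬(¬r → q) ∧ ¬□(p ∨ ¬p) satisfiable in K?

Unsatisfiable (every branch closes)

1. ◇¬(¬r → q) ∧ ¬□(p ∨ ¬p), u
2. ◇¬(¬r → q), u   [∧-rule on 1]
3. ¬□(p ∨ ¬p), u   [∧-rule on 1]
4. ¬(¬r → q), v   [◇-rule on 2: fresh world v, uRv]
5. ¬r, v   [¬→-rule on 4]
6. ¬q, v   [¬→-rule on 4]
7. ¬(p ∨ ¬p), w   [¬□-rule on 3: fresh world w, uRw]
8. ¬p, w   [¬∨-rule on 7]
9. p, w   [¬∨-rule on 7]
Accessibility: uRv, uRw
Branch closes: p and ¬p both at w.
Every branch closes; the branch above is one of them.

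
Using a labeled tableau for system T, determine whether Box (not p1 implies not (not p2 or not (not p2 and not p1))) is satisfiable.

Satisfiable

1. Box (not p1 implies not (not p2 or not (not p2 and not p1))), 0
2. not p1 implies not (not p2 or not (not p2 and not p1)), 0
3. p1, 0
Accessibility: 0R0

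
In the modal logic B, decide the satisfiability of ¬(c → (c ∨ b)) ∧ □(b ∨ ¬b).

1. ¬(c → (c ∨ b)) ∧ □(b ∨ ¬b), u
2. ¬(c → (c ∨ b)), u   [∧-rule on 1]
3. □(b ∨ ¬b), u   [∧-rule on 1]
4. c, u   [¬→-rule on 2]
5. ¬(c ∨ b), u   [¬→-rule on 2]
6. ¬c, u   [¬∨-rule on 5]
7. ¬b, u   [¬∨-rule on 5]
Accessibility: uRu
Branch closes: c and ¬c both at u.
All branches of the tableau close; one closing branch shown above.

No, unsatisfiable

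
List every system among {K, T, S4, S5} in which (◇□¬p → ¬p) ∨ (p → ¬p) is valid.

S5-tableau for the negation ¬((◇□¬p → ¬p) ∨ (p → ¬p)):
1. ¬((◇□¬p → ¬p) ∨ (p → ¬p)), u
2. ¬(◇□¬p → ¬p), u
3. ¬(p → ¬p), u
4. ◇□¬p, u
5. p, u
6. □¬p, v
7. ¬p, u
Accessibility: uRu, uRv, vRu, vRv
Branch closes: p and ¬p both at u.
Every branch closes (one shown): valid in S5.
S4-tableau for the negation ¬((◇□¬p → ¬p) ∨ (p → ¬p)):
1. ¬((◇□¬p → ¬p) ∨ (p → ¬p)), u
2. ¬(◇□¬p → ¬p), u
3. ¬(p → ¬p), u
4. ◇□¬p, u
5. p, u
6. □¬p, v
7. ¬p, v
Accessibility: uRu, uRv, vRv
Complete open branch: countermodel on an S4-frame, so not valid in S4, nor in K, T (the same frame is also a K-frame and a T-frame).

S5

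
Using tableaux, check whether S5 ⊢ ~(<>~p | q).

Not valid

Tableau for the negation <>~p | q:
1. <>~p | q, 0
2. q, 0
Accessibility: 0R0
The negation has an open branch (countermodel exists).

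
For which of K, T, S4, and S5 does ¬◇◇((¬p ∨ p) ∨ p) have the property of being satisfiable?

K-tableau for the formula:
1. ¬◇◇((¬p ∨ p) ∨ p), 0
Complete open branch: satisfiable in K.
T-tableau for the formula:
1. ¬◇◇((¬p ∨ p) ∨ p), 0
2. ¬◇((¬p ∨ p) ∨ p), 0
3. ¬((¬p ∨ p) ∨ p), 0
4. ¬(¬p ∨ p), 0
5. ¬p, 0
6. p, 0
Accessibility: 0R0
Branch closes: p and ¬p both at 0.
Every branch closes (one shown): unsatisfiable in T, hence also in S4, S5 (every S4/S5-frame is a T-frame).

K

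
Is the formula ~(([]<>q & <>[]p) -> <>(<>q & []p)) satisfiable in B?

Unsatisfiable (every branch closes)

1. ~(([]<>q & <>[]p) -> <>(<>q & []p)), 0
2. []<>q & <>[]p, 0
3. ~<>(<>q & []p), 0
4. []<>q, 0
5. <>[]p, 0
6. ~(<>q & []p), 0
7. <>q, 0
8. ~[]p, 0
9. []p, 1
10. ~(<>q & []p), 1
11. <>q, 1
12. p, 0
13. p, 1
14. ~[]p, 1
15. q, 2
16. ~(<>q & []p), 2
17. <>q, 2
18. ~[]p, 2
19. ~p, 3
20. ~(<>q & []p), 3
21. <>q, 3
22. ~<>q, 3
23. ~q, 0
24. ~q, 3
25. q, 4
26. p, 4
27. ~p, 5
28. p, 5
Accessibility: 0R0, 0R1, 0R2, 0R3, 1R0, 1R1, 1R4, 1R5, 2R0, 2R2, 3R0, 3R3, 4R1, 4R4, 5R1, 5R5
Branch closes: p and ~p both at 5.
(One branch shown.) All branches close.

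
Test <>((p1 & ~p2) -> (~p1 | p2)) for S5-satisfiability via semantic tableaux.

Satisfiable (open branch found)

1. <>((p1 & ~p2) -> (~p1 | p2)), 0
2. (p1 & ~p2) -> (~p1 | p2), 1
3. ~p1 | p2, 1
4. p2, 1
Accessibility: 0R0, 0R1, 1R0, 1R1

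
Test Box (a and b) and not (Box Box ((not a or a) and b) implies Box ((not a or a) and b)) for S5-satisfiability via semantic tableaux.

Unsatisfiable (every branch closes)

1. Box (a and b) and not (Box Box ((not a or a) and b) implies Box ((not a or a) and b)), w0
2. Box (a and b), w0
3. not (Box Box ((not a or a) and b) implies Box ((not a or a) and b)), w0
4. Box Box ((not a or a) and b), w0
5. not Box ((not a or a) and b), w0
6. a and b, w0
7. a, w0
8. b, w0
9. Box ((not a or a) and b), w0
10. (not a or a) and b, w0
11. not a or a, w0
12. not ((not a or a) and b), w1
13. a and b, w1
14. a, w1
15. b, w1
16. Box ((not a or a) and b), w1
17. (not a or a) and b, w1
18. not a or a, w1
19. not (not a or a), w1
20. not a, w1
Accessibility: w0Rw0, w0Rw1, w1Rw0, w1Rw1
Branch closes: a and not a both at w1.
Every branch closes; the branch above is one of them.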